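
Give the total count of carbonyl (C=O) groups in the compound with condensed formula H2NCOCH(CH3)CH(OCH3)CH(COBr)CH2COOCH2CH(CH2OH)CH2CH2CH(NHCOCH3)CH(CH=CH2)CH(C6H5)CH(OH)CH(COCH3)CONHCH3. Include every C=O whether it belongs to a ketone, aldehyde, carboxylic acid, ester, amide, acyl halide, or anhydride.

6

H2NCO: amide, 1 C=O (running total 1).
CH(COBr): acyl halide, 1 C=O (running total 2).
CH2COOCH2: ester, 1 C=O (running total 3).
CH(NHCOCH3): amide, 1 C=O (running total 4).
CH(COCH3): ketone, 1 C=O (running total 5).
CONHCH3: amide, 1 C=O (running total 6).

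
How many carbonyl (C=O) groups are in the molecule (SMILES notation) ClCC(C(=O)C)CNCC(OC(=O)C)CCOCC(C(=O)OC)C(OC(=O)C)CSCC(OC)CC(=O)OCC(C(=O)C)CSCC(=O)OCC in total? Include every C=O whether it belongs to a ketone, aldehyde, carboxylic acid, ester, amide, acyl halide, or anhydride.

CH(COCH3): ketone, 1 C=O (running total 1).
CH(OCOCH3): ester, 1 C=O (running total 2).
CH(COOCH3): ester, 1 C=O (running total 3).
CH(OCOCH3): ester, 1 C=O (running total 4).
CH2COOCH2: ester, 1 C=O (running total 5).
CH(COCH3): ketone, 1 C=O (running total 6).
COOCH2CH3: ester, 1 C=O (running total 7).

7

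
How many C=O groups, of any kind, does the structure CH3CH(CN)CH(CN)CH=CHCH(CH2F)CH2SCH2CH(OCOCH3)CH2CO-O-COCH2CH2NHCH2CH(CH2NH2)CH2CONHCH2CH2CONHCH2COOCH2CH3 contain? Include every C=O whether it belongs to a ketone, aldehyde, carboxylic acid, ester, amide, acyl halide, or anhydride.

CH(OCOCH3): ester, 1 C=O (running total 1).
CH2CO-O-COCH2: anhydride, 2 C=O (running total 3).
CH2CONHCH2: amide, 1 C=O (running total 4).
CH2CONHCH2: amide, 1 C=O (running total 5).
COOCH2CH3: ester, 1 C=O (running total 6).

6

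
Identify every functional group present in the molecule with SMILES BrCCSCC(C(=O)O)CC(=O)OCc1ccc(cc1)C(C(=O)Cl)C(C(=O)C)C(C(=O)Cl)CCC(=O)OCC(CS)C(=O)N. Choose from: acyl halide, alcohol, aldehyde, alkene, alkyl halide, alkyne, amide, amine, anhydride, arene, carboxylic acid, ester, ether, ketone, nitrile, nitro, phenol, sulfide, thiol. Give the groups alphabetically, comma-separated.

acyl halide, alkyl halide, amide, arene, carboxylic acid, ester, ketone, sulfide, thiol

Taking each segment in turn:
  BrCH2: halogen on an sp³ carbon → alkyl halide.
  CH2SCH2: C–S–C linkage → sulfide (thioether).
  CH(COOH): pendant –COOH: carbonyl C bonded to C and –OH → carboxylic acid.
  CH2COOCH2: –C(=O)–O–C with C on the carbonyl side → ester.
  C6H4: para-disubstituted benzene ring → arene.
  CH(COCl): pendant –C(=O)X: carbonyl C bonded to C and halogen → acyl halide.
  CH(COCH3): pendant –COCH3: carbonyl C bonded to two carbons → ketone.
  CH(COCl): pendant –C(=O)X: carbonyl C bonded to C and halogen → acyl halide.
  CH2COOCH2: –C(=O)–O–C with C on the carbonyl side → ester.
  CH(CH2SH): pendant –CH2SH → thiol.
  CONH2: –C(=O)NH2: carbonyl C bonded to C and to N → amide (the N is not a separate amine).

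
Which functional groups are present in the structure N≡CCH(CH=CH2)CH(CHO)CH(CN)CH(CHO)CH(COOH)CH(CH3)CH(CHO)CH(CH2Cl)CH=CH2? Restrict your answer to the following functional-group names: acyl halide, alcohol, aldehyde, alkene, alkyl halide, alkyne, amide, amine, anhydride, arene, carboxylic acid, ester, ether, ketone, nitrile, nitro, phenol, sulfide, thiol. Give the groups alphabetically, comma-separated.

aldehyde, alkene, alkyl halide, carboxylic acid, nitrile

N≡C–: carbon triple-bonded to nitrogen → nitrile.
pendant –CH=CH2: C=C double bond → alkene.
pendant –CHO: carbonyl C bonded to C and H → aldehyde.
pendant –C≡N: nitrile.
pendant –CHO: carbonyl C bonded to C and H → aldehyde.
pendant –COOH: carbonyl C bonded to C and –OH → carboxylic acid.
pendant –CHO: carbonyl C bonded to C and H → aldehyde.
pendant –CH2X: halogen on sp³ carbon → alkyl halide.
C=C double bond → alkene.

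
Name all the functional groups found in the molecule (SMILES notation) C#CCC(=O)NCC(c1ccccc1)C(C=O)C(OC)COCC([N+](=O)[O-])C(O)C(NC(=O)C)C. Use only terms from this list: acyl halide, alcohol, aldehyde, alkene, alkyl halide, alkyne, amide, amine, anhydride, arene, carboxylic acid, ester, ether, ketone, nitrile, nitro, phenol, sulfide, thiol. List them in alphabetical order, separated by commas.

Working along the chain:
  HC≡C: C≡C triple bond → alkyne.
  CH2CONHCH2: –C(=O)–N– linkage → amide (the N is not an amine).
  CH(C6H5): pendant –C6H5: benzene ring → arene.
  CH(CHO): pendant –CHO: carbonyl C bonded to C and H → aldehyde.
  CH(OCH3): pendant –OCH3: C–O–C with sp³ C, no adjacent C=O → ether.
  CH2OCH2: C–O–C with sp³ carbons on both sides and no adjacent C=O → ether.
  CH(NO2): –NO2 on an sp³ carbon → nitro (the N=O is not a carbonyl).
  CH(OH): –OH on an sp³ carbon → alcohol (secondary).
  CH(NHCOCH3): pendant –NHC(=O)CH3: N bonded to a carbonyl → amide (not amine).

alcohol, aldehyde, alkyne, amide, arene, ether, nitro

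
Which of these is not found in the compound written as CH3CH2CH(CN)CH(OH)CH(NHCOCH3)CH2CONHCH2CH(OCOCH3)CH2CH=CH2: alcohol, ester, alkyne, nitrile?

nitrile: present (CH(CN) — pendant –C≡N: nitrile).
ester: present (CH(OCOCH3) — pendant –OC(=O)CH3: an acyloxy group → ester).
alcohol: present (CH(OH) — –OH on an sp³ carbon → alcohol (secondary)).
alkyne: absent. In CH(CN), the triple bond is C≡N, not C≡C, so it is a nitrile.

alkyne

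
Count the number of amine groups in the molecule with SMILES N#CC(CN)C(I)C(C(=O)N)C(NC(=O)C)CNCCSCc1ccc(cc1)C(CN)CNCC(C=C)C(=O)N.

4

Working along the chain:
  N≡C: N≡C–: carbon triple-bonded to nitrogen → nitrile.
  CH(CH2NH2): pendant –CH2NH2: N on sp³ C, no adjacent C=O → amine.
  CH(I): halogen on an sp³ carbon → alkyl halide.
  CH(CONH2): pendant –CONH2: carbonyl C bonded to C and N → amide.
  CH(NHCOCH3): pendant –NHC(=O)CH3: N bonded to a carbonyl → amide (not amine).
  CH2NHCH2: C–N–C with sp³ carbons and no adjacent C=O → amine (secondary).
  CH2SCH2: C–S–C linkage → sulfide (thioether).
  C6H4: para-disubstituted benzene ring → arene.
  CH(CH2NH2): pendant –CH2NH2: N on sp³ C, no adjacent C=O → amine.
  CH2NHCH2: C–N–C with sp³ carbons and no adjacent C=O → amine (secondary).
  CH(CH=CH2): pendant –CH=CH2: C=C double bond → alkene.
  CONH2: –C(=O)NH2: carbonyl C bonded to C and to N → amide (the N is not a separate amine).
Amine appears at: CH(CH2NH2), CH2NHCH2, CH(CH2NH2), CH2NHCH2 → 4.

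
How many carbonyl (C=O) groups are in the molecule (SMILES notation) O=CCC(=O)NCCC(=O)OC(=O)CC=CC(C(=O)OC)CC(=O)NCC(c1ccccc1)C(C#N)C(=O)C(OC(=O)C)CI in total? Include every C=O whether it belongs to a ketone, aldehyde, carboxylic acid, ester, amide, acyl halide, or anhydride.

OHC: aldehyde, 1 C=O (running total 1).
CH2CONHCH2: amide, 1 C=O (running total 2).
CH2CO-O-COCH2: anhydride, 2 C=O (running total 4).
CH(COOCH3): ester, 1 C=O (running total 5).
CH2CONHCH2: amide, 1 C=O (running total 6).
CO: ketone, 1 C=O (running total 7).
CH(OCOCH3): ester, 1 C=O (running total 8).

8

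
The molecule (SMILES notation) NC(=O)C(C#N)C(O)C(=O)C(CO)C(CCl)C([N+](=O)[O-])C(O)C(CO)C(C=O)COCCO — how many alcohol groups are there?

5

–C(=O)NH2: carbonyl C bonded to C and to N → amide (the N is not a separate amine).
pendant –C≡N: nitrile.
–OH on an sp³ carbon → alcohol (secondary).
–C(=O)– with carbon on both sides → ketone.
pendant –CH2OH on an sp³ backbone C → alcohol.
pendant –CH2X: halogen on sp³ carbon → alkyl halide.
–NO2 on an sp³ carbon → nitro (the N=O is not a carbonyl).
–OH on an sp³ carbon → alcohol (secondary).
pendant –CH2OH on an sp³ backbone C → alcohol.
pendant –CHO: carbonyl C bonded to C and H → aldehyde.
C–O–C with sp³ carbons on both sides and no adjacent C=O → ether.
–OH on an sp³ carbon → alcohol.
Alcohol appears at: CH(OH), CH(CH2OH), CH(OH), CH(CH2OH), CH2OH → 5.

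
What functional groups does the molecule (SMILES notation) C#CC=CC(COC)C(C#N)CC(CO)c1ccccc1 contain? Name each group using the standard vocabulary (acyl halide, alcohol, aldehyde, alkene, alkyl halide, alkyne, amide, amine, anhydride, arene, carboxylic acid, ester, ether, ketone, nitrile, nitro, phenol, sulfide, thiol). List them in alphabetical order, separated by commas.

C≡C triple bond → alkyne.
C=C double bond → alkene.
pendant –CH2OCH3: C–O–C linkage → ether.
pendant –C≡N: nitrile.
pendant –CH2OH on an sp³ backbone C → alcohol.
–C6H5 phenyl ring → arene.

alcohol, alkene, alkyne, arene, ether, nitrile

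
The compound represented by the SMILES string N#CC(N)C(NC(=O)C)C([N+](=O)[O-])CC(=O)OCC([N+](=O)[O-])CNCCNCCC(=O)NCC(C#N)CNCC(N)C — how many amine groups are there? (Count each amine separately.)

N≡C–: carbon triple-bonded to nitrogen → nitrile.
–NH2 on an sp³ carbon with no adjacent C=O → amine.
pendant –NHC(=O)CH3: N bonded to a carbonyl → amide (not amine).
–NO2 on an sp³ carbon → nitro (the N=O is not a carbonyl).
–C(=O)–O–C with C on the carbonyl side → ester.
–NO2 on an sp³ carbon → nitro (the N=O is not a carbonyl).
C–N–C with sp³ carbons and no adjacent C=O → amine (secondary).
C–N–C with sp³ carbons and no adjacent C=O → amine (secondary).
–C(=O)–N– linkage → amide (the N is not an amine).
pendant –C≡N: nitrile.
C–N–C with sp³ carbons and no adjacent C=O → amine (secondary).
–NH2 on an sp³ carbon with no adjacent C=O → amine.
Amine appears at: CH(NH2), CH2NHCH2, CH2NHCH2, CH2NHCH2, CH(NH2) → 5.

5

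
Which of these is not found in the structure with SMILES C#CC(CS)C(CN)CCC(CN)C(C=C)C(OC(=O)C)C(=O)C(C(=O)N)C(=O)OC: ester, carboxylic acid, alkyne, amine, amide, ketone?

carboxylic acid

amine: present (CH(CH2NH2) — pendant –CH2NH2: N on sp³ C, no adjacent C=O → amine).
alkyne: present (HC≡C — C≡C triple bond → alkyne).
ketone: present (CO — –C(=O)– with carbon on both sides → ketone).
ester: present (CH(OCOCH3) — pendant –OC(=O)CH3: an acyloxy group → ester).
amide: present (CH(CONH2) — pendant –CONH2: carbonyl C bonded to C and N → amide).
carboxylic acid: absent. In each of CH(OCOCH3) and COOCH3, the acyl oxygen is bonded to carbon (–O–C), not to H, so this is an ester. In CH(CONH2), the carbonyl is bonded to nitrogen, not to –OH; that is an amide.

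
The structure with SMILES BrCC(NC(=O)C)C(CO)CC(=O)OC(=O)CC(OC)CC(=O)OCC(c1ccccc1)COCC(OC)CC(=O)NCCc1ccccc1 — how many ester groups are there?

Reading the structure from left to right:
  BrCH2: halogen on an sp³ carbon → alkyl halide.
  CH(NHCOCH3): pendant –NHC(=O)CH3: N bonded to a carbonyl → amide (not amine).
  CH(CH2OH): pendant –CH2OH on an sp³ backbone C → alcohol.
  CH2CO-O-COCH2: two acyl groups sharing one oxygen, –C(=O)–O–C(=O)– → anhydride.
  CH(OCH3): pendant –OCH3: C–O–C with sp³ C, no adjacent C=O → ether.
  CH2COOCH2: –C(=O)–O–C with C on the carbonyl side → ester.
  CH(C6H5): pendant –C6H5: benzene ring → arene.
  CH2OCH2: C–O–C with sp³ carbons on both sides and no adjacent C=O → ether.
  CH(OCH3): pendant –OCH3: C–O–C with sp³ C, no adjacent C=O → ether.
  CH2CONHCH2: –C(=O)–N– linkage → amide (the N is not an amine).
  C6H5: –C6H5 phenyl ring → arene.
Ester appears at: CH2COOCH2 → 1.

1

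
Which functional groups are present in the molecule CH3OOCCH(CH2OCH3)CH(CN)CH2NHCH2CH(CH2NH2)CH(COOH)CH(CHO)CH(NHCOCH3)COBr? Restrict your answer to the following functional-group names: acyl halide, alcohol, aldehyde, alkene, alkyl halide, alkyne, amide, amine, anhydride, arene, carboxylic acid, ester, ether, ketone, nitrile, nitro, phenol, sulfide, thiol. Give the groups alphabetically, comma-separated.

CH3O–C(=O)–: carbonyl C bonded to C and to –OCH3 → ester (not ketone + ether).
pendant –CH2OCH3: C–O–C linkage → ether.
pendant –C≡N: nitrile.
C–N–C with sp³ carbons and no adjacent C=O → amine (secondary).
pendant –CH2NH2: N on sp³ C, no adjacent C=O → amine.
pendant –COOH: carbonyl C bonded to C and –OH → carboxylic acid.
pendant –CHO: carbonyl C bonded to C and H → aldehyde.
pendant –NHC(=O)CH3: N bonded to a carbonyl → amide (not amine).
–C(=O)Br: carbonyl C bonded to C and to a halogen → acyl halide (not alkyl halide).

acyl halide, aldehyde, amide, amine, carboxylic acid, ester, ether, nitrile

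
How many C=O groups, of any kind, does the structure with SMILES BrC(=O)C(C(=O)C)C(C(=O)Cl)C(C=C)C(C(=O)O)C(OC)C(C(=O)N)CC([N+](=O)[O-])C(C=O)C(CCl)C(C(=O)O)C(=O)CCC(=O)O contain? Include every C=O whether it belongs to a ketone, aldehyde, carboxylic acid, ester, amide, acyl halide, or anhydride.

BrCO: acyl halide, 1 C=O (running total 1).
CH(COCH3): ketone, 1 C=O (running total 2).
CH(COCl): acyl halide, 1 C=O (running total 3).
CH(COOH): carboxylic acid, 1 C=O (running total 4).
CH(CONH2): amide, 1 C=O (running total 5).
CH(CHO): aldehyde, 1 C=O (running total 6).
CH(COOH): carboxylic acid, 1 C=O (running total 7).
CO: ketone, 1 C=O (running total 8).
COOH: carboxylic acid, 1 C=O (running total 9).

9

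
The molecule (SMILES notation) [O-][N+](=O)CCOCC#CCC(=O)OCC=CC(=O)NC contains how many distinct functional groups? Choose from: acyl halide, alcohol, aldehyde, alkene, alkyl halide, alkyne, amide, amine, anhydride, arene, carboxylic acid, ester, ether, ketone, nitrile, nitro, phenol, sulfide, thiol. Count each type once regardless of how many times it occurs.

6

–NO2 on carbon → nitro group.
C–O–C with sp³ carbons on both sides and no adjacent C=O → ether.
C≡C triple bond → alkyne.
–C(=O)–O–C with C on the carbonyl side → ester.
C=C double bond → alkene.
–C(=O)NHCH3: carbonyl C bonded to C and to N → amide (the N is not an amine).
Distinct types present: alkene, alkyne, amide, ester, ether, nitro.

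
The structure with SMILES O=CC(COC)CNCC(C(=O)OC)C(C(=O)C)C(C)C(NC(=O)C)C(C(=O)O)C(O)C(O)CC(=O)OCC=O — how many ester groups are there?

Reading the structure from left to right:
  OHC: terminal –CHO: carbonyl C bonded to H and C → aldehyde.
  CH(CH2OCH3): pendant –CH2OCH3: C–O–C linkage → ether.
  CH2NHCH2: C–N–C with sp³ carbons and no adjacent C=O → amine (secondary).
  CH(COOCH3): pendant –COOCH3: carbonyl C bonded to C and –OCH3 → ester.
  CH(COCH3): pendant –COCH3: carbonyl C bonded to two carbons → ketone.
  CH(NHCOCH3): pendant –NHC(=O)CH3: N bonded to a carbonyl → amide (not amine).
  CH(COOH): pendant –COOH: carbonyl C bonded to C and –OH → carboxylic acid.
  CH(OH): –OH on an sp³ carbon → alcohol (secondary).
  CH(OH): –OH on an sp³ carbon → alcohol (secondary).
  CH2COOCH2: –C(=O)–O–C with C on the carbonyl side → ester.
  CHO: terminal –CHO: carbonyl C bonded to H and C → aldehyde.
Ester appears at: CH(COOCH3), CH2COOCH2 → 2.

2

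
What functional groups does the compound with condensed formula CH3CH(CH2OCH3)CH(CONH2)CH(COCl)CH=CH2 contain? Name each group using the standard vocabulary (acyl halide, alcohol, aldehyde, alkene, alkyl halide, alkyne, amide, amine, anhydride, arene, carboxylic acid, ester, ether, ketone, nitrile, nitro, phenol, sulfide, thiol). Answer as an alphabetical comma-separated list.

Taking each segment in turn:
  CH(CH2OCH3): pendant –CH2OCH3: C–O–C linkage → ether.
  CH(CONH2): pendant –CONH2: carbonyl C bonded to C and N → amide.
  CH(COCl): pendant –C(=O)X: carbonyl C bonded to C and halogen → acyl halide.
  CH=CH2: C=C double bond → alkene.

acyl halide, alkene, amide, ether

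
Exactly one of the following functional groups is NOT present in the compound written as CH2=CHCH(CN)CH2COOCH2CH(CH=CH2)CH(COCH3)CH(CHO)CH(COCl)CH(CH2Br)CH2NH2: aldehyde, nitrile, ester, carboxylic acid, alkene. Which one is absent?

carboxylic acid

alkene: present (CH2=CH — C=C double bond → alkene).
ester: present (CH2COOCH2 — –C(=O)–O–C with C on the carbonyl side → ester).
aldehyde: present (CH(CHO) — pendant –CHO: carbonyl C bonded to C and H → aldehyde).
nitrile: present (CH(CN) — pendant –C≡N: nitrile).
carboxylic acid: absent. In CH2COOCH2, the acyl oxygen is bonded to carbon (–O–C), not to H, so this is an ester.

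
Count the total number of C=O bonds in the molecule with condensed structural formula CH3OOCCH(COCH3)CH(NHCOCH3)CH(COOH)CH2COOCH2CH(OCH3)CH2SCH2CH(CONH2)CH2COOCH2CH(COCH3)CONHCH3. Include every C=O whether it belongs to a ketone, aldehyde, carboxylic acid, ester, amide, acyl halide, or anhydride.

CH3OOC: ester, 1 C=O (running total 1).
CH(COCH3): ketone, 1 C=O (running total 2).
CH(NHCOCH3): amide, 1 C=O (running total 3).
CH(COOH): carboxylic acid, 1 C=O (running total 4).
CH2COOCH2: ester, 1 C=O (running total 5).
CH(CONH2): amide, 1 C=O (running total 6).
CH2COOCH2: ester, 1 C=O (running total 7).
CH(COCH3): ketone, 1 C=O (running total 8).
CONHCH3: amide, 1 C=O (running total 9).

9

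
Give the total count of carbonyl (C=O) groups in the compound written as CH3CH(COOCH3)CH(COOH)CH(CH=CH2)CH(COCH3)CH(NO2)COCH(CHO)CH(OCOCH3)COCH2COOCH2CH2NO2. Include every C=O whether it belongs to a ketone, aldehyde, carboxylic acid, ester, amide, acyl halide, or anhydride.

CH(COOCH3): ester, 1 C=O (running total 1).
CH(COOH): carboxylic acid, 1 C=O (running total 2).
CH(COCH3): ketone, 1 C=O (running total 3).
CO: ketone, 1 C=O (running total 4).
CH(CHO): aldehyde, 1 C=O (running total 5).
CH(OCOCH3): ester, 1 C=O (running total 6).
CO: ketone, 1 C=O (running total 7).
CH2COOCH2: ester, 1 C=O (running total 8).

8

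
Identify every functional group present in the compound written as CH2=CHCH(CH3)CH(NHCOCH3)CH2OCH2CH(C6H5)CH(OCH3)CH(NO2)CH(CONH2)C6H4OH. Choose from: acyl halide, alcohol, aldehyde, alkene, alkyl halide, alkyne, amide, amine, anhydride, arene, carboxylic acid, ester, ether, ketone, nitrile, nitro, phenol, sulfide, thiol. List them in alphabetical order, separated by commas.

alkene, amide, arene, ether, nitro, phenol

Taking each segment in turn:
  CH2=CH: C=C double bond → alkene.
  CH(NHCOCH3): pendant –NHC(=O)CH3: N bonded to a carbonyl → amide (not amine).
  CH2OCH2: C–O–C with sp³ carbons on both sides and no adjacent C=O → ether.
  CH(C6H5): pendant –C6H5: benzene ring → arene.
  CH(OCH3): pendant –OCH3: C–O–C with sp³ C, no adjacent C=O → ether.
  CH(NO2): –NO2 on an sp³ carbon → nitro (the N=O is not a carbonyl).
  CH(CONH2): pendant –CONH2: carbonyl C bonded to C and N → amide.
  C6H4OH: –OH attached directly to an aromatic ring → phenol (not alcohol); the ring itself is an arene.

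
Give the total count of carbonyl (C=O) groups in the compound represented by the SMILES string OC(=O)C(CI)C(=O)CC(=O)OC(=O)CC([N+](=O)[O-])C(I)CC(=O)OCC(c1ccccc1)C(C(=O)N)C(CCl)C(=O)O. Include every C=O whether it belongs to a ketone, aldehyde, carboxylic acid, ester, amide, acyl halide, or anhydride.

HOOC: carboxylic acid, 1 C=O (running total 1).
CO: ketone, 1 C=O (running total 2).
CH2CO-O-COCH2: anhydride, 2 C=O (running total 4).
CH2COOCH2: ester, 1 C=O (running total 5).
CH(CONH2): amide, 1 C=O (running total 6).
COOH: carboxylic acid, 1 C=O (running total 7).

7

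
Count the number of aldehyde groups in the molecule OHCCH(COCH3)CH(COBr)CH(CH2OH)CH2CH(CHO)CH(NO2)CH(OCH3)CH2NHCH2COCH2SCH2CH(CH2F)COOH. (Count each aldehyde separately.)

terminal –CHO: carbonyl C bonded to H and C → aldehyde.
pendant –COCH3: carbonyl C bonded to two carbons → ketone.
pendant –C(=O)X: carbonyl C bonded to C and halogen → acyl halide.
pendant –CH2OH on an sp³ backbone C → alcohol.
pendant –CHO: carbonyl C bonded to C and H → aldehyde.
–NO2 on an sp³ carbon → nitro (the N=O is not a carbonyl).
pendant –OCH3: C–O–C with sp³ C, no adjacent C=O → ether.
C–N–C with sp³ carbons and no adjacent C=O → amine (secondary).
–C(=O)– with carbon on both sides → ketone.
C–S–C linkage → sulfide (thioether).
pendant –CH2X: halogen on sp³ carbon → alkyl halide.
–COOH: carbonyl C bonded to –OH and C → carboxylic acid (the –OH is not a separate alcohol).
Aldehyde appears at: OHC, CH(CHO) → 2.

2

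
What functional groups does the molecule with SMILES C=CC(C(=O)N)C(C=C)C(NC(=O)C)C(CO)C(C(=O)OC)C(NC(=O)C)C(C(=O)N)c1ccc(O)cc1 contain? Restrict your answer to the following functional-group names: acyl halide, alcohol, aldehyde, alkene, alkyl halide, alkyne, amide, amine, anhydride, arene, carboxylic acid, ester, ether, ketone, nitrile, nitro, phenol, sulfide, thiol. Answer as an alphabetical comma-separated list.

C=C double bond → alkene.
pendant –CONH2: carbonyl C bonded to C and N → amide.
pendant –CH=CH2: C=C double bond → alkene.
pendant –NHC(=O)CH3: N bonded to a carbonyl → amide (not amine).
pendant –CH2OH on an sp³ backbone C → alcohol.
pendant –COOCH3: carbonyl C bonded to C and –OCH3 → ester.
pendant –NHC(=O)CH3: N bonded to a carbonyl → amide (not amine).
pendant –CONH2: carbonyl C bonded to C and N → amide.
–OH attached directly to an aromatic ring → phenol (not alcohol); the ring itself is an arene.

alcohol, alkene, amide, arene, ester, phenol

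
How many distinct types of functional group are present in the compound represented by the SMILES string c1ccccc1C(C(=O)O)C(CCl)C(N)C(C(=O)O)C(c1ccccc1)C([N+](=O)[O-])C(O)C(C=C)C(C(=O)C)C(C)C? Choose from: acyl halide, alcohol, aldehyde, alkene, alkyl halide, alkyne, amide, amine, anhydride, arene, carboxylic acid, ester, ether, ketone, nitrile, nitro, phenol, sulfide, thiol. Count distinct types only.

Reading the structure from left to right:
  C6H5: C6H5– phenyl ring → arene.
  CH(COOH): pendant –COOH: carbonyl C bonded to C and –OH → carboxylic acid.
  CH(CH2Cl): pendant –CH2X: halogen on sp³ carbon → alkyl halide.
  CH(NH2): –NH2 on an sp³ carbon with no adjacent C=O → amine.
  CH(COOH): pendant –COOH: carbonyl C bonded to C and –OH → carboxylic acid.
  CH(C6H5): pendant –C6H5: benzene ring → arene.
  CH(NO2): –NO2 on an sp³ carbon → nitro (the N=O is not a carbonyl).
  CH(OH): –OH on an sp³ carbon → alcohol (secondary).
  CH(CH=CH2): pendant –CH=CH2: C=C double bond → alkene.
  CH(COCH3): pendant –COCH3: carbonyl C bonded to two carbons → ketone.
Distinct types present: alcohol, alkene, alkyl halide, amine, arene, carboxylic acid, ketone, nitro.

8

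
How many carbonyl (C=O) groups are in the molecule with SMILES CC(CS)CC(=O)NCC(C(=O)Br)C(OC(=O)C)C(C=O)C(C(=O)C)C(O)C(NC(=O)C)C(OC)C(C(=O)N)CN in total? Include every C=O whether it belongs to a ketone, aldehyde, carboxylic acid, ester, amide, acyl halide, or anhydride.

CH2CONHCH2: amide, 1 C=O (running total 1).
CH(COBr): acyl halide, 1 C=O (running total 2).
CH(OCOCH3): ester, 1 C=O (running total 3).
CH(CHO): aldehyde, 1 C=O (running total 4).
CH(COCH3): ketone, 1 C=O (running total 5).
CH(NHCOCH3): amide, 1 C=O (running total 6).
CH(CONH2): amide, 1 C=O (running total 7).

7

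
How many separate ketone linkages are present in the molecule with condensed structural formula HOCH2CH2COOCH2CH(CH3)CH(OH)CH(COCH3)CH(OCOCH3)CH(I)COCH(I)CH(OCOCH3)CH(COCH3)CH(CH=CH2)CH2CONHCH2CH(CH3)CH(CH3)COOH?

3

Working along the chain:
  HOCH2: HO– on an sp³ carbon → alcohol.
  CH2COOCH2: –C(=O)–O–C with C on the carbonyl side → ester.
  CH(OH): –OH on an sp³ carbon → alcohol (secondary).
  CH(COCH3): pendant –COCH3: carbonyl C bonded to two carbons → ketone.
  CH(OCOCH3): pendant –OC(=O)CH3: an acyloxy group → ester.
  CH(I): halogen on an sp³ carbon → alkyl halide.
  CO: –C(=O)– with carbon on both sides → ketone.
  CH(I): halogen on an sp³ carbon → alkyl halide.
  CH(OCOCH3): pendant –OC(=O)CH3: an acyloxy group → ester.
  CH(COCH3): pendant –COCH3: carbonyl C bonded to two carbons → ketone.
  CH(CH=CH2): pendant –CH=CH2: C=C double bond → alkene.
  CH2CONHCH2: –C(=O)–N– linkage → amide (the N is not an amine).
  COOH: –COOH: carbonyl C bonded to –OH and C → carboxylic acid (the –OH is not a separate alcohol).
Ketone appears at: CH(COCH3), CO, CH(COCH3) → 3.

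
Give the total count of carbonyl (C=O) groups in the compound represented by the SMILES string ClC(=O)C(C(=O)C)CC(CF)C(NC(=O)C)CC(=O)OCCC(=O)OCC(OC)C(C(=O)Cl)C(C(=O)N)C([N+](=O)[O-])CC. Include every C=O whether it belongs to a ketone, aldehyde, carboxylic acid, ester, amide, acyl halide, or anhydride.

ClCO: acyl halide, 1 C=O (running total 1).
CH(COCH3): ketone, 1 C=O (running total 2).
CH(NHCOCH3): amide, 1 C=O (running total 3).
CH2COOCH2: ester, 1 C=O (running total 4).
CH2COOCH2: ester, 1 C=O (running total 5).
CH(COCl): acyl halide, 1 C=O (running total 6).
CH(CONH2): amide, 1 C=O (running total 7).

7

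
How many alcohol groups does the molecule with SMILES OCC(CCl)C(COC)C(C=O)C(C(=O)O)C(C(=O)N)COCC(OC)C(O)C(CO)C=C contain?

Working along the chain:
  HOCH2: HO– on an sp³ carbon → alcohol.
  CH(CH2Cl): pendant –CH2X: halogen on sp³ carbon → alkyl halide.
  CH(CH2OCH3): pendant –CH2OCH3: C–O–C linkage → ether.
  CH(CHO): pendant –CHO: carbonyl C bonded to C and H → aldehyde.
  CH(COOH): pendant –COOH: carbonyl C bonded to C and –OH → carboxylic acid.
  CH(CONH2): pendant –CONH2: carbonyl C bonded to C and N → amide.
  CH2OCH2: C–O–C with sp³ carbons on both sides and no adjacent C=O → ether.
  CH(OCH3): pendant –OCH3: C–O–C with sp³ C, no adjacent C=O → ether.
  CH(OH): –OH on an sp³ carbon → alcohol (secondary).
  CH(CH2OH): pendant –CH2OH on an sp³ backbone C → alcohol.
  CH=CH2: C=C double bond → alkene.
Alcohol appears at: HOCH2, CH(OH), CH(CH2OH) → 3.

3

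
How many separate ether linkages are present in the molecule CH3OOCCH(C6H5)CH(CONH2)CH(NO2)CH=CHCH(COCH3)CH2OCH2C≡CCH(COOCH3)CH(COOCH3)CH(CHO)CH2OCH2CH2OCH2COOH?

3

Working along the chain:
  CH3OOC: CH3O–C(=O)–: carbonyl C bonded to C and to –OCH3 → ester (not ketone + ether).
  CH(C6H5): pendant –C6H5: benzene ring → arene.
  CH(CONH2): pendant –CONH2: carbonyl C bonded to C and N → amide.
  CH(NO2): –NO2 on an sp³ carbon → nitro (the N=O is not a carbonyl).
  CH=CH: C=C double bond → alkene.
  CH(COCH3): pendant –COCH3: carbonyl C bonded to two carbons → ketone.
  CH2OCH2: C–O–C with sp³ carbons on both sides and no adjacent C=O → ether.
  C≡C: C≡C triple bond → alkyne.
  CH(COOCH3): pendant –COOCH3: carbonyl C bonded to C and –OCH3 → ester.
  CH(COOCH3): pendant –COOCH3: carbonyl C bonded to C and –OCH3 → ester.
  CH(CHO): pendant –CHO: carbonyl C bonded to C and H → aldehyde.
  CH2OCH2: C–O–C with sp³ carbons on both sides and no adjacent C=O → ether.
  CH2OCH2: C–O–C with sp³ carbons on both sides and no adjacent C=O → ether.
  COOH: –COOH: carbonyl C bonded to –OH and C → carboxylic acid (the –OH is not a separate alcohol).
Ether appears at: CH2OCH2, CH2OCH2, CH2OCH2 → 3.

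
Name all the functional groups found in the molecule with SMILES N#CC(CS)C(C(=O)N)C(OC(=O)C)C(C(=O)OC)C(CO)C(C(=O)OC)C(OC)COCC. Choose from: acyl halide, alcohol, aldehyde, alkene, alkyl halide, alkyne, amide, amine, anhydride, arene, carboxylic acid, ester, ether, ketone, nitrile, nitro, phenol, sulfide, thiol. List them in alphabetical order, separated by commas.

alcohol, amide, ester, ether, nitrile, thiol

Reading the structure from left to right:
  N≡C: N≡C–: carbon triple-bonded to nitrogen → nitrile.
  CH(CH2SH): pendant –CH2SH → thiol.
  CH(CONH2): pendant –CONH2: carbonyl C bonded to C and N → amide.
  CH(OCOCH3): pendant –OC(=O)CH3: an acyloxy group → ester.
  CH(COOCH3): pendant –COOCH3: carbonyl C bonded to C and –OCH3 → ester.
  CH(CH2OH): pendant –CH2OH on an sp³ backbone C → alcohol.
  CH(COOCH3): pendant –COOCH3: carbonyl C bonded to C and –OCH3 → ester.
  CH(OCH3): pendant –OCH3: C–O–C with sp³ C, no adjacent C=O → ether.
  CH2OCH2: C–O–C with sp³ carbons on both sides and no adjacent C=O → ether.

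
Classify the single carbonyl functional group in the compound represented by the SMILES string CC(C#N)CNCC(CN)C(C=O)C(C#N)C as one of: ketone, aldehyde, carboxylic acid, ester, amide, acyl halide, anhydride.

aldehyde

The carbonyl is in the CH(CHO) segment: pendant –CHO: carbonyl C bonded to C and H → aldehyde.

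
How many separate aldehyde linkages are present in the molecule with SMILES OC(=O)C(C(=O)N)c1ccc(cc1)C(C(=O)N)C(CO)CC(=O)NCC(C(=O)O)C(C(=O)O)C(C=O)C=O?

2

Taking each segment in turn:
  HOOC: –COOH: carbonyl C bonded to –OH and C → carboxylic acid (the –OH is not a separate alcohol).
  CH(CONH2): pendant –CONH2: carbonyl C bonded to C and N → amide.
  C6H4: para-disubstituted benzene ring → arene.
  CH(CONH2): pendant –CONH2: carbonyl C bonded to C and N → amide.
  CH(CH2OH): pendant –CH2OH on an sp³ backbone C → alcohol.
  CH2CONHCH2: –C(=O)–N– linkage → amide (the N is not an amine).
  CH(COOH): pendant –COOH: carbonyl C bonded to C and –OH → carboxylic acid.
  CH(COOH): pendant –COOH: carbonyl C bonded to C and –OH → carboxylic acid.
  CH(CHO): pendant –CHO: carbonyl C bonded to C and H → aldehyde.
  CHO: terminal –CHO: carbonyl C bonded to H and C → aldehyde.
Aldehyde appears at: CH(CHO), CHO → 2.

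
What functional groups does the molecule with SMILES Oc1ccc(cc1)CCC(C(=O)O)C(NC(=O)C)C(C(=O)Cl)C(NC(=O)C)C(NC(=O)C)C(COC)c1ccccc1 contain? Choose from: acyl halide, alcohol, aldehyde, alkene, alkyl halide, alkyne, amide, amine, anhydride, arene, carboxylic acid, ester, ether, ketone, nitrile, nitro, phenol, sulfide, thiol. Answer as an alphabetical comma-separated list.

Taking each segment in turn:
  HOC6H4: –OH attached directly to an aromatic ring → phenol (not alcohol); the ring itself is an arene.
  CH(COOH): pendant –COOH: carbonyl C bonded to C and –OH → carboxylic acid.
  CH(NHCOCH3): pendant –NHC(=O)CH3: N bonded to a carbonyl → amide (not amine).
  CH(COCl): pendant –C(=O)X: carbonyl C bonded to C and halogen → acyl halide.
  CH(NHCOCH3): pendant –NHC(=O)CH3: N bonded to a carbonyl → amide (not amine).
  CH(NHCOCH3): pendant –NHC(=O)CH3: N bonded to a carbonyl → amide (not amine).
  CH(CH2OCH3): pendant –CH2OCH3: C–O–C linkage → ether.
  C6H5: –C6H5 phenyl ring → arene.

acyl halide, amide, arene, carboxylic acid, ether, phenol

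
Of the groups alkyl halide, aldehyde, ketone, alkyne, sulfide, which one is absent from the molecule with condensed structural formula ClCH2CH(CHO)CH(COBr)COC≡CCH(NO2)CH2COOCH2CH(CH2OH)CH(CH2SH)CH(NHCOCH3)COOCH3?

sulfide

alkyne: present (C≡C — C≡C triple bond → alkyne).
aldehyde: present (CH(CHO) — pendant –CHO: carbonyl C bonded to C and H → aldehyde).
ketone: present (CO — –C(=O)– with carbon on both sides → ketone).
alkyl halide: present (ClCH2 — halogen on an sp³ carbon → alkyl halide).
sulfide: no segment matches this pattern.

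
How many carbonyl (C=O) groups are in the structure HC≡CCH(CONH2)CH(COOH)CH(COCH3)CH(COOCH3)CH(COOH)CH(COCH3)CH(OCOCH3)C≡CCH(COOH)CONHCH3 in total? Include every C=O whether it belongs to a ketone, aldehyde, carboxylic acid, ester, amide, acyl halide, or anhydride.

9

CH(CONH2): amide, 1 C=O (running total 1).
CH(COOH): carboxylic acid, 1 C=O (running total 2).
CH(COCH3): ketone, 1 C=O (running total 3).
CH(COOCH3): ester, 1 C=O (running total 4).
CH(COOH): carboxylic acid, 1 C=O (running total 5).
CH(COCH3): ketone, 1 C=O (running total 6).
CH(OCOCH3): ester, 1 C=O (running total 7).
CH(COOH): carboxylic acid, 1 C=O (running total 8).
CONHCH3: amide, 1 C=O (running total 9).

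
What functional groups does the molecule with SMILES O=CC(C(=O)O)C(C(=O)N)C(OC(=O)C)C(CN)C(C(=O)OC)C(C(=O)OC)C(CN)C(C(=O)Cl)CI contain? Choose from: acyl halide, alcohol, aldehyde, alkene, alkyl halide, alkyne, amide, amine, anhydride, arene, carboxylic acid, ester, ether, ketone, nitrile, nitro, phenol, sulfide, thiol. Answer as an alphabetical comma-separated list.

terminal –CHO: carbonyl C bonded to H and C → aldehyde.
pendant –COOH: carbonyl C bonded to C and –OH → carboxylic acid.
pendant –CONH2: carbonyl C bonded to C and N → amide.
pendant –OC(=O)CH3: an acyloxy group → ester.
pendant –CH2NH2: N on sp³ C, no adjacent C=O → amine.
pendant –COOCH3: carbonyl C bonded to C and –OCH3 → ester.
pendant –COOCH3: carbonyl C bonded to C and –OCH3 → ester.
pendant –CH2NH2: N on sp³ C, no adjacent C=O → amine.
pendant –C(=O)X: carbonyl C bonded to C and halogen → acyl halide.
halogen on an sp³ carbon → alkyl halide.

acyl halide, aldehyde, alkyl halide, amide, amine, carboxylic acid, ester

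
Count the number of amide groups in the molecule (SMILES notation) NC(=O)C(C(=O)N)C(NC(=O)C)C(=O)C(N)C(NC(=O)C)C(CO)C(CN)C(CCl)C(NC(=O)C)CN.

5

–C(=O)NH2: carbonyl C bonded to C and to N → amide (the N is not a separate amine).
pendant –CONH2: carbonyl C bonded to C and N → amide.
pendant –NHC(=O)CH3: N bonded to a carbonyl → amide (not amine).
–C(=O)– with carbon on both sides → ketone.
–NH2 on an sp³ carbon with no adjacent C=O → amine.
pendant –NHC(=O)CH3: N bonded to a carbonyl → amide (not amine).
pendant –CH2OH on an sp³ backbone C → alcohol.
pendant –CH2NH2: N on sp³ C, no adjacent C=O → amine.
pendant –CH2X: halogen on sp³ carbon → alkyl halide.
pendant –NHC(=O)CH3: N bonded to a carbonyl → amide (not amine).
–NH2 on an sp³ carbon with no adjacent C=O → amine.
Amide appears at: H2NCO, CH(CONH2), CH(NHCOCH3), CH(NHCOCH3), CH(NHCOCH3) → 5.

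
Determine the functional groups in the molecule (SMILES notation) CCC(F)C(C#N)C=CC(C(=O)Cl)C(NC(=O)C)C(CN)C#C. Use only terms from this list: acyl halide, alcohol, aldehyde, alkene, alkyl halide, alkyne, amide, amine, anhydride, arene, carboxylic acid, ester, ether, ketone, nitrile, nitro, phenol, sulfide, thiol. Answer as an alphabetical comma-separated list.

acyl halide, alkene, alkyl halide, alkyne, amide, amine, nitrile

Taking each segment in turn:
  CH(F): halogen on an sp³ carbon → alkyl halide.
  CH(CN): pendant –C≡N: nitrile.
  CH=CH: C=C double bond → alkene.
  CH(COCl): pendant –C(=O)X: carbonyl C bonded to C and halogen → acyl halide.
  CH(NHCOCH3): pendant –NHC(=O)CH3: N bonded to a carbonyl → amide (not amine).
  CH(CH2NH2): pendant –CH2NH2: N on sp³ C, no adjacent C=O → amine.
  C≡CH: C≡C triple bond → alkyne.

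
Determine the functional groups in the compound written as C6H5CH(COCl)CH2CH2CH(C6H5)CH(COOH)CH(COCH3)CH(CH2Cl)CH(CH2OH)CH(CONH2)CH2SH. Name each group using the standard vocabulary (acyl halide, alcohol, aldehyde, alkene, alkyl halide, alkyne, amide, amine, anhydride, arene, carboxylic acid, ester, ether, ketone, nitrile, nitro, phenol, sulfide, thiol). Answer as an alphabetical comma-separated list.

C6H5– phenyl ring → arene.
pendant –C(=O)X: carbonyl C bonded to C and halogen → acyl halide.
pendant –C6H5: benzene ring → arene.
pendant –COOH: carbonyl C bonded to C and –OH → carboxylic acid.
pendant –COCH3: carbonyl C bonded to two carbons → ketone.
pendant –CH2X: halogen on sp³ carbon → alkyl halide.
pendant –CH2OH on an sp³ backbone C → alcohol.
pendant –CONH2: carbonyl C bonded to C and N → amide.
–SH on an sp³ carbon → thiol.

acyl halide, alcohol, alkyl halide, amide, arene, carboxylic acid, ketone, thiol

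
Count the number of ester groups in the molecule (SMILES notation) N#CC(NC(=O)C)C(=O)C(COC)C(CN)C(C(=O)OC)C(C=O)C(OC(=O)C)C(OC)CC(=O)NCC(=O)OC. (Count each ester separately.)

Working along the chain:
  N≡C: N≡C–: carbon triple-bonded to nitrogen → nitrile.
  CH(NHCOCH3): pendant –NHC(=O)CH3: N bonded to a carbonyl → amide (not amine).
  CO: –C(=O)– with carbon on both sides → ketone.
  CH(CH2OCH3): pendant –CH2OCH3: C–O–C linkage → ether.
  CH(CH2NH2): pendant –CH2NH2: N on sp³ C, no adjacent C=O → amine.
  CH(COOCH3): pendant –COOCH3: carbonyl C bonded to C and –OCH3 → ester.
  CH(CHO): pendant –CHO: carbonyl C bonded to C and H → aldehyde.
  CH(OCOCH3): pendant –OC(=O)CH3: an acyloxy group → ester.
  CH(OCH3): pendant –OCH3: C–O–C with sp³ C, no adjacent C=O → ether.
  CH2CONHCH2: –C(=O)–N– linkage → amide (the N is not an amine).
  COOCH3: –C(=O)OCH3: carbonyl C bonded to C and to –OCH3 → ester (not ketone + ether).
Ester appears at: CH(COOCH3), CH(OCOCH3), COOCH3 → 3.

3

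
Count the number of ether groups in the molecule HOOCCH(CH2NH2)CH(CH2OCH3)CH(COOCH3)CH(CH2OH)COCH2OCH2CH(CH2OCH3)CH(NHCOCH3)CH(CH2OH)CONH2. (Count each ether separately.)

Working along the chain:
  HOOC: –COOH: carbonyl C bonded to –OH and C → carboxylic acid (the –OH is not a separate alcohol).
  CH(CH2NH2): pendant –CH2NH2: N on sp³ C, no adjacent C=O → amine.
  CH(CH2OCH3): pendant –CH2OCH3: C–O–C linkage → ether.
  CH(COOCH3): pendant –COOCH3: carbonyl C bonded to C and –OCH3 → ester.
  CH(CH2OH): pendant –CH2OH on an sp³ backbone C → alcohol.
  CO: –C(=O)– with carbon on both sides → ketone.
  CH2OCH2: C–O–C with sp³ carbons on both sides and no adjacent C=O → ether.
  CH(CH2OCH3): pendant –CH2OCH3: C–O–C linkage → ether.
  CH(NHCOCH3): pendant –NHC(=O)CH3: N bonded to a carbonyl → amide (not amine).
  CH(CH2OH): pendant –CH2OH on an sp³ backbone C → alcohol.
  CONH2: –C(=O)NH2: carbonyl C bonded to C and to N → amide (the N is not a separate amine).
Ether appears at: CH(CH2OCH3), CH2OCH2, CH(CH2OCH3) → 3.

3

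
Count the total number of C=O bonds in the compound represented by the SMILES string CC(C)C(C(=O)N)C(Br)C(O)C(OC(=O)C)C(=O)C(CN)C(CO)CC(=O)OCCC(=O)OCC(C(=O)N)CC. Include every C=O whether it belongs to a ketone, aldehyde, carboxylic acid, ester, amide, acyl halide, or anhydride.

6

CH(CONH2): amide, 1 C=O (running total 1).
CH(OCOCH3): ester, 1 C=O (running total 2).
CO: ketone, 1 C=O (running total 3).
CH2COOCH2: ester, 1 C=O (running total 4).
CH2COOCH2: ester, 1 C=O (running total 5).
CH(CONH2): amide, 1 C=O (running total 6).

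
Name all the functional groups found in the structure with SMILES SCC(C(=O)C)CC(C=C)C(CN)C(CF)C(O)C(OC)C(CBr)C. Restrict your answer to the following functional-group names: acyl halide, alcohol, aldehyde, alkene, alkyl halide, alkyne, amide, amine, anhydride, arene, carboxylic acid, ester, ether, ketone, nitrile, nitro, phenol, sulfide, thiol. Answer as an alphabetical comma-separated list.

Reading the structure from left to right:
  HSCH2: –SH on an sp³ carbon → thiol.
  CH(COCH3): pendant –COCH3: carbonyl C bonded to two carbons → ketone.
  CH(CH=CH2): pendant –CH=CH2: C=C double bond → alkene.
  CH(CH2NH2): pendant –CH2NH2: N on sp³ C, no adjacent C=O → amine.
  CH(CH2F): pendant –CH2X: halogen on sp³ carbon → alkyl halide.
  CH(OH): –OH on an sp³ carbon → alcohol (secondary).
  CH(OCH3): pendant –OCH3: C–O–C with sp³ C, no adjacent C=O → ether.
  CH(CH2Br): pendant –CH2X: halogen on sp³ carbon → alkyl halide.

alcohol, alkene, alkyl halide, amine, ether, ketone, thiol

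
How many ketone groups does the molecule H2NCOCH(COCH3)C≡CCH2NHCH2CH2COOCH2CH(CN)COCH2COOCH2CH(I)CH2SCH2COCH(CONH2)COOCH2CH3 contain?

3

–C(=O)NH2: carbonyl C bonded to C and to N → amide (the N is not a separate amine).
pendant –COCH3: carbonyl C bonded to two carbons → ketone.
C≡C triple bond → alkyne.
C–N–C with sp³ carbons and no adjacent C=O → amine (secondary).
–C(=O)–O–C with C on the carbonyl side → ester.
pendant –C≡N: nitrile.
–C(=O)– with carbon on both sides → ketone.
–C(=O)–O–C with C on the carbonyl side → ester.
halogen on an sp³ carbon → alkyl halide.
C–S–C linkage → sulfide (thioether).
–C(=O)– with carbon on both sides → ketone.
pendant –CONH2: carbonyl C bonded to C and N → amide.
–C(=O)OCH2CH3: carbonyl C bonded to C and to –OEt → ester.
Ketone appears at: CH(COCH3), CO, CO → 3.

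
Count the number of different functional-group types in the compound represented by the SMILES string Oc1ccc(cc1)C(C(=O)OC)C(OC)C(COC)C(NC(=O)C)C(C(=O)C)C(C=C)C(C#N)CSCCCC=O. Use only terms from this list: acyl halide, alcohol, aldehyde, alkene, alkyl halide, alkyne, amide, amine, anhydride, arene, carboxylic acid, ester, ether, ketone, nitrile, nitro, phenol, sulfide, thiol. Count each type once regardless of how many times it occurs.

–OH attached directly to an aromatic ring → phenol (not alcohol); the ring itself is an arene.
pendant –COOCH3: carbonyl C bonded to C and –OCH3 → ester.
pendant –OCH3: C–O–C with sp³ C, no adjacent C=O → ether.
pendant –CH2OCH3: C–O–C linkage → ether.
pendant –NHC(=O)CH3: N bonded to a carbonyl → amide (not amine).
pendant –COCH3: carbonyl C bonded to two carbons → ketone.
pendant –CH=CH2: C=C double bond → alkene.
pendant –C≡N: nitrile.
C–S–C linkage → sulfide (thioether).
terminal –CHO: carbonyl C bonded to H and C → aldehyde.
Distinct types present: aldehyde, alkene, amide, arene, ester, ether, ketone, nitrile, phenol, sulfide.

10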